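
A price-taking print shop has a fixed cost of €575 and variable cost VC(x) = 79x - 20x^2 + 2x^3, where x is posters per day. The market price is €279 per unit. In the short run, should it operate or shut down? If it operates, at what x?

Produce at x = 10

From TC, MC = TC'(x) = 79 - 40x + 6x^2 and AVC = VC/x = 79 - 20x + 2x^2.
AVC hits its minimum where MC = AVC, at x = 5, giving min AVC = 79 - 20·5 + 2·5^2 = €29.
Since P = €279 ≥ min AVC = €29, price covers variable cost and the firm should produce.
Solving P = MC: -200 - 40x + 6x^2 = 0 ⇒ x = -10/3 or 10. On the upward-sloping branch, x* = 10.
Check: AVC at x = 10 is €79 ≤ P, so revenue covers variable cost.
Profit = P·x − TC = 279·10 − 1365 = €1425.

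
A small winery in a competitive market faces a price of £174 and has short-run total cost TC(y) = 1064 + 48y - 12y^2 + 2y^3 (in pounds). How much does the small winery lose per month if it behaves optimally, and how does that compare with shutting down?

AVC = 48 - 12y + 2y^2; min AVC = £30 at y = 3. Since P = £174 ≥ min AVC, the firm produces.
With MC = 48 - 24y + 6y^2, P = MC on the upward-sloping part at y* = 7.
TR = 174·7 = 1218. TC = 1064 + 434 = 1498. Profit = 1218 − 1498 = -£280.
Shutting down would mean losing the fixed cost of £1064, so operating at a loss of £280 is better by £784.

Profit = -£280 at y = 7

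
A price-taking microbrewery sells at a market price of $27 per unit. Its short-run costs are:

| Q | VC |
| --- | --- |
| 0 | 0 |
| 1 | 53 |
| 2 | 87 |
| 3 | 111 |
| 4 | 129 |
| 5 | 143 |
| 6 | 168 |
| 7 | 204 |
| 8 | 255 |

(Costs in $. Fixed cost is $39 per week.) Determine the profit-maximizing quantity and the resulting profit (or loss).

Compute π = P·Q − TC at each output: Q=0: -39; Q=1: -65; Q=2: -72; Q=3: -69; Q=4: -60; Q=5: -47; Q=6: -45; Q=7: -54; Q=8: -78.
Profit is highest at Q = 0. Equivalently, the lowest AVC in the table is 168/6 ≈ $28 at Q = 6, and P = $27 falls below it — price never covers variable cost, so the firm shuts down and loses only its fixed cost.

Q = 0 (shut down); profit = -$39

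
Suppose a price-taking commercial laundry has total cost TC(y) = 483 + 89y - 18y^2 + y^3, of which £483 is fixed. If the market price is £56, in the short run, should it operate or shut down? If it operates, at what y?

Strip out fixed cost: VC = 89y - 18y^2 + y^3. Then AVC = 89 - 18y + y^2 and MC = 89 - 36y + 3y^2.
AVC hits its minimum where MC = AVC, at y = 9, giving min AVC = 89 - 18·9 + 9^2 = £8.
Since P = £56 ≥ min AVC = £8, price covers variable cost and the firm should produce.
Set P = MC: 56 = 89 - 36y + 3y^2 → 33 - 36y + 3y^2 = 0. The roots are y = 1 and y = 11; the profit-maximizing output is on the rising part of MC, so y* = 11.
Check: AVC at y = 11 is £12 ≤ P, so revenue covers variable cost.
Profit = P·y − TC = 56·11 − 615 = £1.

Produce at y = 11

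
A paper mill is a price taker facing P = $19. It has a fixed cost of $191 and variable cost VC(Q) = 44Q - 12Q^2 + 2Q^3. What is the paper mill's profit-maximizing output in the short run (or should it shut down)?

Variable cost is VC = 44Q - 12Q^2 + 2Q^3, so AVC = VC/Q = 44 - 12Q + 2Q^2 and MC = dTC/dQ = 44 - 24Q + 6Q^2.
The AVC parabola has its vertex at Q = 12/4 = 3, where AVC = 44 - 12·3 + 2·3^2 = $26.
With P < min AVC ($19 < $26), every unit sold adds to the loss.
The firm minimizes its loss by shutting down and losing only its fixed cost of $191.

Shut down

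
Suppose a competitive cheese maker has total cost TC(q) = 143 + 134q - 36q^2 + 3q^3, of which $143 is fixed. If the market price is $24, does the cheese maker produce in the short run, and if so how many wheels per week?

Shut down

From TC, MC = TC'(q) = 134 - 72q + 9q^2 and AVC = VC/q = 134 - 36q + 3q^2.
AVC hits its minimum where MC = AVC, at q = 6, giving min AVC = 134 - 36·6 + 3·6^2 = $26.
With P < min AVC ($24 < $26), every unit sold adds to the loss.
Best response: produce nothing and absorb the $143 fixed cost.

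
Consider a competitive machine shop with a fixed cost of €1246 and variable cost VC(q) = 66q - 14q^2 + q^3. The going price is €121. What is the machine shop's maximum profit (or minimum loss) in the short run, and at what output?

AVC = 66 - 14q + q^2 has its minimum €17 at q = 7; price €121 clears that bar, so the firm operates.
With MC = 66 - 28q + 3q^2, P = MC on the upward-sloping part at q* = 11.
TR = 121·11 = 1331. TC = 1246 + 363 = 1609. Profit = 1331 − 1609 = -€278.
Shutting down would mean losing the fixed cost of €1246, so operating at a loss of €278 is better by €968.

Profit = -€278 at q = 11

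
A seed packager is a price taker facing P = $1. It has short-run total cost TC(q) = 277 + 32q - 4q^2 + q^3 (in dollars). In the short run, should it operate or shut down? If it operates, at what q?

From TC, MC = TC'(q) = 32 - 8q + 3q^2 and AVC = VC/q = 32 - 4q + q^2.
The AVC parabola has its vertex at q = 4/2 = 2, where AVC = 32 - 4·2 + 2^2 = $28.
With P < min AVC ($1 < $28), every unit sold adds to the loss.
Best response: produce nothing and absorb the $277 fixed cost.

Shut down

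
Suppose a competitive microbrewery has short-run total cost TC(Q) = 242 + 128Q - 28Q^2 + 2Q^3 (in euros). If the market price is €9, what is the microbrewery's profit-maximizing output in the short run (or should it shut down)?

Shut down

Strip out fixed cost: VC = 128Q - 28Q^2 + 2Q^3. Then AVC = 128 - 28Q + 2Q^2 and MC = 128 - 56Q + 6Q^2.
AVC hits its minimum where MC = AVC, at Q = 7, giving min AVC = 128 - 28·7 + 2·7^2 = €30.
With P < min AVC (€9 < €30), every unit sold adds to the loss.
Best response: produce nothing and absorb the €242 fixed cost.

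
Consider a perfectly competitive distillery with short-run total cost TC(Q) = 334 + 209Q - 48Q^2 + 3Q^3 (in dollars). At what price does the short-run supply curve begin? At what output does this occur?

Short-run supply begins at min AVC. From VC = 209Q - 48Q^2 + 3Q^3, AVC = 209 - 48Q + 3Q^2.
dAVC/dQ = -48 + 6Q = 0 gives Q = 8. min AVC = 209 - 48·8 + 3·8^2 = 17.
The firm shuts down for any P below $17.

$17 per unit, at Q = 8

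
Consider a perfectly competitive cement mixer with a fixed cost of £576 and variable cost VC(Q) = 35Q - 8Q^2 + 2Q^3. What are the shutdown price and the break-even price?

AVC = 35 - 8Q + 2Q^2; minimized at Q = 2, giving min AVC = £27. That is the shutdown price.
ATC = 576/Q + 35 - 8Q + 2Q^2. Setting dATC/dQ = −576/Q^2 − 8 + 4Q = 0 gives Q = 6 (since 4·6^3 − 8·6^2 = 576).
min ATC = 576/6 + 35 − 8·6 + 2·6^2 = £155. That is the break-even price.
For £27 ≤ P < £155 the firm produces at a loss; below £27 it shuts down.

Shutdown price = £27; break-even price = £155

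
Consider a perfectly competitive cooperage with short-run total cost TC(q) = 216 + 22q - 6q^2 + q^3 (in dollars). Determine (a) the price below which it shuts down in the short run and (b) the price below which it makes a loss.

Shutdown price = $13; break-even price = $58

Shutdown price = min AVC. AVC = 22 - 6q + q^2, with vertex at q = 3 and minimum $13.
ATC = 216/q + 22 - 6q + q^2. Setting dATC/dq = −216/q^2 − 6 + 2q = 0 gives q = 6 (since 2·6^3 − 6·6^2 = 216).
min ATC = 216/6 + 22 − 6·6 + 6^2 = $58. That is the break-even price.
For $13 ≤ P < $58 the firm produces at a loss; below $13 it shuts down.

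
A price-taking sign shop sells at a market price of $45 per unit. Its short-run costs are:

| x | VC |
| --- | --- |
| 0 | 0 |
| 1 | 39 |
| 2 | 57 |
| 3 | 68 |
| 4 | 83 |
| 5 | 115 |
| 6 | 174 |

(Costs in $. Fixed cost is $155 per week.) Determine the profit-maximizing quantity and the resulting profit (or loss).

x = 5; profit = -$45

Compute π = P·x − TC at each output: x=0: -155; x=1: -149; x=2: -122; x=3: -88; x=4: -58; x=5: -45; x=6: -59.
Profit is maximized at x = 5. AVC there is 115/5 = $23 ≤ P, so producing beats shutting down (which would give -$155).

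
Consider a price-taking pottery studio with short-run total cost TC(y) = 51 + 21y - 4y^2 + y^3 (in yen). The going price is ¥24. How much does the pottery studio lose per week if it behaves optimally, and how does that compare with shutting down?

Profit = -¥33 at y = 3

AVC = 21 - 4y + y^2; min AVC = ¥17 at y = 2. Since P = ¥24 ≥ min AVC, the firm produces.
MC = 21 - 8y + 3y^2. Setting P = MC and taking the root on the rising branch gives y* = 3.
TR = 24·3 = 72. TC = 51 + 54 = 105. Profit = 72 − 105 = -¥33.
By producing, the firm covers all variable cost plus ¥18 of fixed cost; shutting down would lose the full ¥51.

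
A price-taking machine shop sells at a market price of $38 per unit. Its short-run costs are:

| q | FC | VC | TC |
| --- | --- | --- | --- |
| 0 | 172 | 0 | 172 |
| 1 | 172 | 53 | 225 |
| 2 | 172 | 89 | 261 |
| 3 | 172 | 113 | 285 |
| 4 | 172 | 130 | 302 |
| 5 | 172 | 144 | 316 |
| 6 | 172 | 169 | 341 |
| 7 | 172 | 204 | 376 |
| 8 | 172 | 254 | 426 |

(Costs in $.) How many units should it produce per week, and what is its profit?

Profit at each row (π = 38q − TC): q=0: -172; q=1: -187; q=2: -185; q=3: -171; q=4: -150; q=5: -126; q=6: -113; q=7: -110; q=8: -122.
Profit is maximized at q = 7. AVC there is 204/7 = $29.14 ≤ P, so producing beats shutting down (which would give -$172).

q = 7; profit = -$110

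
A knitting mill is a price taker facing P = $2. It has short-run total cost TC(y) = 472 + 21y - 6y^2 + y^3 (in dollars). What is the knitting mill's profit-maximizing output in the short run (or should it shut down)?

Variable cost is VC = 21y - 6y^2 + y^3, so AVC = VC/y = 21 - 6y + y^2 and MC = dTC/dy = 21 - 12y + 3y^2.
AVC is minimized where dAVC/dy = -6 + 2y = 0, at y = 3; min AVC = 21 - 6·3 + 3^2 = $12.
With P < min AVC ($2 < $12), every unit sold adds to the loss.
Best response: produce nothing and absorb the $472 fixed cost.

Shut down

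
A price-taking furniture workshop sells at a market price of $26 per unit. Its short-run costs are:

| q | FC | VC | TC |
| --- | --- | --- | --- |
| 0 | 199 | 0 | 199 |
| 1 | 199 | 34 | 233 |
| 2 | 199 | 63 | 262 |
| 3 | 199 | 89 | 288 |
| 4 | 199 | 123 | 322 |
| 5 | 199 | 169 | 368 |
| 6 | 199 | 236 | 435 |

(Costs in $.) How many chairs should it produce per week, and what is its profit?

q = 0 (shut down); profit = -$199

Profit at each row (π = 26q − TC): q=0: -199; q=1: -207; q=2: -210; q=3: -210; q=4: -218; q=5: -238; q=6: -279.
Profit is highest at q = 0. Equivalently, the lowest AVC in the table is 89/3 ≈ $29.67 at q = 3, and P = $26 falls below it — price never covers variable cost, so the firm shuts down and loses only its fixed cost.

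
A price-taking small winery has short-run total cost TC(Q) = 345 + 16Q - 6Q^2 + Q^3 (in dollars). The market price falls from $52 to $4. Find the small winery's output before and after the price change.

Output falls from 6 to 0 (the firm shuts down)

AVC = 16 - 6Q + Q^2, minimized at Q = 3 where min AVC = $7. MC = 16 - 12Q + 3Q^2.
At P = $52 ≥ min AVC, set P = MC on the rising branch: Q = 6.
At P = $4 < min AVC = $7, price no longer covers variable cost at any output, so the firm shuts down: Q = 0.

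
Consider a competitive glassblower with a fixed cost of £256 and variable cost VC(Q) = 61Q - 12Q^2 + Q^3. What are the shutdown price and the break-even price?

AVC = 61 - 12Q + Q^2; minimized at Q = 6, giving min AVC = £25. That is the shutdown price.
ATC = 256/Q + 61 - 12Q + Q^2. Setting dATC/dQ = −256/Q^2 − 12 + 2Q = 0 gives Q = 8 (since 2·8^3 − 12·8^2 = 256).
min ATC = 256/8 + 61 − 12·8 + 8^2 = £61. That is the break-even price.
Between these two prices the firm operates at a loss; above £61 it earns a profit.

Shutdown price = £25; break-even price = £61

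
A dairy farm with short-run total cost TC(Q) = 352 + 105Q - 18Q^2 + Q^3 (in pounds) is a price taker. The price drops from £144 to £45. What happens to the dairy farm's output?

MC = 105 - 36Q + 3Q^2; the shutdown threshold is min AVC = £24 (at Q = 9).
With P = £144 above the shutdown price, P = MC gives Q = 13.
At P = £45 ≥ min AVC, set P = MC: Q = 10. The firm stays open but cuts output.

Output falls from 13 to 10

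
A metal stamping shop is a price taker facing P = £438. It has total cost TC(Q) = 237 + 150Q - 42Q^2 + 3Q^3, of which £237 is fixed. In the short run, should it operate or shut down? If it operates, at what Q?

From TC, MC = TC'(Q) = 150 - 84Q + 9Q^2 and AVC = VC/Q = 150 - 42Q + 3Q^2.
AVC is minimized where dAVC/dQ = -42 + 6Q = 0, at Q = 7; min AVC = 150 - 42·7 + 3·7^2 = £3.
Since P = £438 ≥ min AVC = £3, price covers variable cost and the firm should produce.
Set P = MC: 438 = 150 - 84Q + 9Q^2 → -288 - 84Q + 9Q^2 = 0. The roots are Q = -8/3 and Q = 12; the profit-maximizing output is on the rising part of MC, so Q* = 12.
Check: AVC at Q = 12 is £78 ≤ P, so revenue covers variable cost.
Profit = P·Q − TC = 438·12 − 1173 = £4083.

Produce at Q = 12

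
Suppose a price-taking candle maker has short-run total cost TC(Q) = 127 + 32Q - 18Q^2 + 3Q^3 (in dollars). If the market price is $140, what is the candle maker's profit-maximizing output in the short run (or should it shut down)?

Produce at Q = 6

Strip out fixed cost: VC = 32Q - 18Q^2 + 3Q^3. Then AVC = 32 - 18Q + 3Q^2 and MC = 32 - 36Q + 9Q^2.
The AVC parabola has its vertex at Q = 18/6 = 3, where AVC = 32 - 18·3 + 3·3^2 = $5.
Since P = $140 ≥ min AVC = $5, price covers variable cost and the firm should produce.
P = MC gives -108 - 36Q + 9Q^2 = 0, with roots -2 and 6. Take the larger (rising MC): Q* = 6.
Check: AVC at Q = 6 is $32 ≤ P, so revenue covers variable cost.
Profit = P·Q − TC = 140·6 − 319 = $521.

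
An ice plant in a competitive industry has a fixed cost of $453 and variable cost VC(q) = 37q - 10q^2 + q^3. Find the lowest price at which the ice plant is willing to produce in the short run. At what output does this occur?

Short-run supply begins at min AVC. From VC = 37q - 10q^2 + q^3, AVC = 37 - 10q + q^2.
dAVC/dq = -10 + 2q = 0 gives q = 5. min AVC = 37 - 10·5 + 5^2 = 12.
So the shutdown price is $12.

$12 per unit, at q = 5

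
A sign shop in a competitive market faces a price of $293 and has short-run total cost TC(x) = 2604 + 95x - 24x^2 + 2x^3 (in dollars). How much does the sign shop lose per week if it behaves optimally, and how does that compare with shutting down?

AVC = 95 - 24x + 2x^2 has its minimum $23 at x = 6; price $293 clears that bar, so the firm operates.
With MC = 95 - 48x + 6x^2, P = MC on the upward-sloping part at x* = 11.
TR = 293·11 = 3223. TC = 2604 + 803 = 3407. Profit = 3223 − 3407 = -$184.
By producing, the firm covers all variable cost plus $2420 of fixed cost; shutting down would lose the full $2604.

Profit = -$184 at x = 11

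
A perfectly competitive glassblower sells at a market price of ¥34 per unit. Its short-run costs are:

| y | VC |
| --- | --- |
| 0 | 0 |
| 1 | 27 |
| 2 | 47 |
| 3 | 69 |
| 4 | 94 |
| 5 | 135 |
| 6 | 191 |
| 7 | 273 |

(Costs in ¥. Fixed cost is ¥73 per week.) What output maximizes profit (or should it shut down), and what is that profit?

y = 4; profit = -¥31

Compute π = P·y − TC at each output: y=0: -73; y=1: -66; y=2: -52; y=3: -40; y=4: -31; y=5: -38; y=6: -60; y=7: -108.
Profit is maximized at y = 4. AVC there is 94/4 = ¥23.50 ≤ P, so producing beats shutting down (which would give -¥73).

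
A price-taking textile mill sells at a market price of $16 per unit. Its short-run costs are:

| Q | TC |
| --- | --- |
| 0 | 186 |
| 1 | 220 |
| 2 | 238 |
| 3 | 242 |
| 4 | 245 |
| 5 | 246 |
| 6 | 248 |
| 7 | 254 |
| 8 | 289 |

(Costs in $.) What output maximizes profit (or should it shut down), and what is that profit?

Profit at each row (π = 16Q − TC): Q=0: -186; Q=1: -204; Q=2: -206; Q=3: -194; Q=4: -181; Q=5: -166; Q=6: -152; Q=7: -142; Q=8: -161.
Profit is maximized at Q = 7. AVC there is 68/7 = $9.71 ≤ P, so producing beats shutting down (which would give -$186).

Q = 7; profit = -$142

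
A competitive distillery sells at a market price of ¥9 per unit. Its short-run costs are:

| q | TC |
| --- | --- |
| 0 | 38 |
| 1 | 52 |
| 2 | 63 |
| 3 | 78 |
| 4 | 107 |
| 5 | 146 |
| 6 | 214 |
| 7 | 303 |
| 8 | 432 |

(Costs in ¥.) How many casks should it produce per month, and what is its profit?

Compute π = P·q − TC at each output: q=0: -38; q=1: -43; q=2: -45; q=3: -51; q=4: -71; q=5: -101; q=6: -160; q=7: -240; q=8: -360.
Profit is highest at q = 0. Equivalently, the lowest AVC in the table is 25/2 ≈ ¥12.50 at q = 2, and P = ¥9 falls below it — price never covers variable cost, so the firm shuts down and loses only its fixed cost.

q = 0 (shut down); profit = -¥38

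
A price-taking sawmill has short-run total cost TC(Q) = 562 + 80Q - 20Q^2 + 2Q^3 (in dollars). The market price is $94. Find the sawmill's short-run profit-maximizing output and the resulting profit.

AVC = 80 - 20Q + 2Q^2; min AVC = $30 at Q = 5. Since P = $94 ≥ min AVC, the firm produces.
MC = 80 - 40Q + 6Q^2. Setting P = MC and taking the root on the rising branch gives Q* = 7.
TR = 94·7 = 658. TC = 562 + 266 = 828. Profit = 658 − 828 = -$170.
Shutting down would mean losing the fixed cost of $562, so operating at a loss of $170 is better by $392.

Profit = -$170 at Q = 7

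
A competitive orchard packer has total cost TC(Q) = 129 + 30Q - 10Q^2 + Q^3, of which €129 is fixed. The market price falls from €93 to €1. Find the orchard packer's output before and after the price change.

MC = 30 - 20Q + 3Q^2; the shutdown threshold is min AVC = €5 (at Q = 5).
With P = €93 above the shutdown price, P = MC gives Q = 9.
At P = €1 < min AVC = €5, price no longer covers variable cost at any output, so the firm shuts down: Q = 0.

Output falls from 9 to 0 (the firm shuts down)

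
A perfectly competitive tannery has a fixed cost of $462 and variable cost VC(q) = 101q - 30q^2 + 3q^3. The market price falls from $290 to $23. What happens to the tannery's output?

AVC = 101 - 30q + 3q^2, minimized at q = 5 where min AVC = $26. MC = 101 - 60q + 9q^2.
With P = $290 above the shutdown price, P = MC gives q = 9.
At P = $23 < min AVC = $26, price no longer covers variable cost at any output, so the firm shuts down: q = 0.

Output falls from 9 to 0 (the firm shuts down)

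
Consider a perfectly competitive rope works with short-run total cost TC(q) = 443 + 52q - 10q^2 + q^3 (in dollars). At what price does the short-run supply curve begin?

Short-run supply begins at min AVC. From VC = 52q - 10q^2 + q^3, AVC = 52 - 10q + q^2.
At the minimum of AVC, MC = AVC. MC = 52 - 20q + 3q^2; setting MC = AVC gives 2q^2 - 10q = 0, so q = 5. min AVC = 27.
The firm shuts down for any P below $27.

$27 per unit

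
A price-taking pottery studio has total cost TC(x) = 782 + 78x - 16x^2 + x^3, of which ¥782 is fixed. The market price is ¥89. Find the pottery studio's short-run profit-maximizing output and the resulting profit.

AVC = 78 - 16x + x^2 has its minimum ¥14 at x = 8; price ¥89 clears that bar, so the firm operates.
MC = 78 - 32x + 3x^2. Setting P = MC and taking the root on the rising branch gives x* = 11.
TR = 89·11 = 979. TC = 782 + 253 = 1035. Profit = 979 − 1035 = -¥56.
Shutting down would mean losing the fixed cost of ¥782, so operating at a loss of ¥56 is better by ¥726.

Profit = -¥56 at x = 11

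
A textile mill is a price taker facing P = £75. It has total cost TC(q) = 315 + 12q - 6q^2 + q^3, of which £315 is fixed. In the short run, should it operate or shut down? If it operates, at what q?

Variable cost is VC = 12q - 6q^2 + q^3, so AVC = VC/q = 12 - 6q + q^2 and MC = dTC/dq = 12 - 12q + 3q^2.
AVC is minimized where dAVC/dq = -6 + 2q = 0, at q = 3; min AVC = 12 - 6·3 + 3^2 = £3.
Because £75 ≥ £3, revenue can cover variable cost; the firm operates.
Set P = MC: 75 = 12 - 12q + 3q^2 → -63 - 12q + 3q^2 = 0. The roots are q = -3 and q = 7; the profit-maximizing output is on the rising part of MC, so q* = 7.
Check: AVC at q = 7 is £19 ≤ P, so revenue covers variable cost.
Profit = P·q − TC = 75·7 − 448 = £77.

Produce at q = 7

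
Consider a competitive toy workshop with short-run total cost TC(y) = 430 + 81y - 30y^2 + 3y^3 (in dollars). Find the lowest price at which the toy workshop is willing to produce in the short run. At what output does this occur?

The firm shuts down when price falls below the minimum of average variable cost. AVC = VC/y = 81 - 30y + 3y^2.
At the minimum of AVC, MC = AVC. MC = 81 - 60y + 9y^2; setting MC = AVC gives 6y^2 - 30y = 0, so y = 5. min AVC = 6.
The firm shuts down for any P below $6.

$6 per unit, at y = 5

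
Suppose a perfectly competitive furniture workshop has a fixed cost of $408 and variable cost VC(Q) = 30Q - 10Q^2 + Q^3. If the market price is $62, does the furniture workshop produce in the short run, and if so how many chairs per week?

Strip out fixed cost: VC = 30Q - 10Q^2 + Q^3. Then AVC = 30 - 10Q + Q^2 and MC = 30 - 20Q + 3Q^2.
The AVC parabola has its vertex at Q = 10/2 = 5, where AVC = 30 - 10·5 + 5^2 = $5.
Because $62 ≥ $5, revenue can cover variable cost; the firm operates.
Set P = MC: 62 = 30 - 20Q + 3Q^2 → -32 - 20Q + 3Q^2 = 0. The roots are Q = -4/3 and Q = 8; the profit-maximizing output is on the rising part of MC, so Q* = 8.
Check: AVC at Q = 8 is $14 ≤ P, so revenue covers variable cost.
Profit = P·Q − TC = 62·8 − 520 = -$24, a loss, but smaller than the $408 fixed cost the firm would lose by shutting down.

Produce at Q = 8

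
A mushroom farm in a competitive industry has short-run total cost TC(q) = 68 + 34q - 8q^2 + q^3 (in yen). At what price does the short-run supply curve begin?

¥18 per unit

Short-run supply begins at min AVC. From VC = 34q - 8q^2 + q^3, AVC = 34 - 8q + q^2.
At the minimum of AVC, MC = AVC. MC = 34 - 16q + 3q^2; setting MC = AVC gives 2q^2 - 8q = 0, so q = 4. min AVC = 18.
So the shutdown price is ¥18.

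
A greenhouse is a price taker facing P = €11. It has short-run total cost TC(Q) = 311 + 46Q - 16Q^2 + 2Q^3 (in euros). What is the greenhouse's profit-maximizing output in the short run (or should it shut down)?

Variable cost is VC = 46Q - 16Q^2 + 2Q^3, so AVC = VC/Q = 46 - 16Q + 2Q^2 and MC = dTC/dQ = 46 - 32Q + 6Q^2.
AVC hits its minimum where MC = AVC, at Q = 4, giving min AVC = 46 - 16·4 + 2·4^2 = €14.
With P < min AVC (€11 < €14), every unit sold adds to the loss.
Best response: produce nothing and absorb the €311 fixed cost.

Shut down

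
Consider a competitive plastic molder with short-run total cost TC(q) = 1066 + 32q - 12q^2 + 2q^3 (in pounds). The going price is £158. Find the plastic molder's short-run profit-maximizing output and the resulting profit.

AVC = 32 - 12q + 2q^2; min AVC = £14 at q = 3. Since P = £158 ≥ min AVC, the firm produces.
With MC = 32 - 24q + 6q^2, P = MC on the upward-sloping part at q* = 7.
TR = 158·7 = 1106. TC = 1066 + 322 = 1388. Profit = 1106 − 1388 = -£282.
By producing, the firm covers all variable cost plus £784 of fixed cost; shutting down would lose the full £1066.

Profit = -£282 at q = 7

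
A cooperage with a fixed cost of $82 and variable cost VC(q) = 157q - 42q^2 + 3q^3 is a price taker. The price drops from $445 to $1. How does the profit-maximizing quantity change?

Output falls from 12 to 0 (the firm shuts down)

MC = 157 - 84q + 9q^2; the shutdown threshold is min AVC = $10 (at q = 7).
At P = $445 ≥ min AVC, set P = MC on the rising branch: q = 12.
At P = $1 < min AVC = $10, price no longer covers variable cost at any output, so the firm shuts down: q = 0.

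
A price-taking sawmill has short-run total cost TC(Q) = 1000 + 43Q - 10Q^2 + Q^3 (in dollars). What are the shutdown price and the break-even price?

Shutdown price = min AVC. AVC = 43 - 10Q + Q^2, with vertex at Q = 5 and minimum $18.
ATC = 1000/Q + 43 - 10Q + Q^2. Setting dATC/dQ = −1000/Q^2 − 10 + 2Q = 0 gives Q = 10 (since 2·10^3 − 10·10^2 = 1000).
min ATC = 1000/10 + 43 − 10·10 + 10^2 = $143. That is the break-even price.
Between these two prices the firm operates at a loss; above $143 it earns a profit.

Shutdown price = $18; break-even price = $143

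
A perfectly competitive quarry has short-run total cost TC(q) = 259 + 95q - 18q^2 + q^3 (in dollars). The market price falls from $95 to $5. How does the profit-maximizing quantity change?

MC = 95 - 36q + 3q^2; the shutdown threshold is min AVC = $14 (at q = 9).
At P = $95 ≥ min AVC, set P = MC on the rising branch: q = 12.
At P = $5 < min AVC = $14, price no longer covers variable cost at any output, so the firm shuts down: q = 0.

Output falls from 12 to 0 (the firm shuts down)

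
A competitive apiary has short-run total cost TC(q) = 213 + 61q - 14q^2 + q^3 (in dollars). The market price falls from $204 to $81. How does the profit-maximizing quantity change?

Output falls from 13 to 10

AVC = 61 - 14q + q^2, minimized at q = 7 where min AVC = $12. MC = 61 - 28q + 3q^2.
At P = $204 ≥ min AVC, set P = MC on the rising branch: q = 13.
At P = $81 ≥ min AVC, set P = MC: q = 10. The firm stays open but cuts output.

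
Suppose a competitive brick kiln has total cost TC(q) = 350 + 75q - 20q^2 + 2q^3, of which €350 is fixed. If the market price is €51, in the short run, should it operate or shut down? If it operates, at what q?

Strip out fixed cost: VC = 75q - 20q^2 + 2q^3. Then AVC = 75 - 20q + 2q^2 and MC = 75 - 40q + 6q^2.
AVC is minimized where dAVC/dq = -20 + 4q = 0, at q = 5; min AVC = 75 - 20·5 + 2·5^2 = €25.
Because €51 ≥ €25, revenue can cover variable cost; the firm operates.
Solving P = MC: 24 - 40q + 6q^2 = 0 ⇒ q = 2/3 or 6. On the upward-sloping branch, q* = 6.
Check: AVC at q = 6 is €27 ≤ P, so revenue covers variable cost.
Profit = P·q − TC = 51·6 − 512 = -€206, a loss, but smaller than the €350 fixed cost the firm would lose by shutting down.

Produce at q = 6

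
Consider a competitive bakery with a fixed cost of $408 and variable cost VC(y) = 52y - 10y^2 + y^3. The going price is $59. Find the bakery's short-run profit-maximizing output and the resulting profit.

Profit = -$212 at y = 7

AVC = 52 - 10y + y^2 has its minimum $27 at y = 5; price $59 clears that bar, so the firm operates.
With MC = 52 - 20y + 3y^2, P = MC on the upward-sloping part at y* = 7.
TR = 59·7 = 413. TC = 408 + 217 = 625. Profit = 413 − 625 = -$212.
By producing, the firm covers all variable cost plus $196 of fixed cost; shutting down would lose the full $408.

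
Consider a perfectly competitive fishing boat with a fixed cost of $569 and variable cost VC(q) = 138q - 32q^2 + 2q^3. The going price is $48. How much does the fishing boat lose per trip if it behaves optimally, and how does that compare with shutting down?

AVC = 138 - 32q + 2q^2 has its minimum $10 at q = 8; price $48 clears that bar, so the firm operates.
With MC = 138 - 64q + 6q^2, P = MC on the upward-sloping part at q* = 9.
TR = 48·9 = 432. TC = 569 + 108 = 677. Profit = 432 − 677 = -$245.
Shutting down would mean losing the fixed cost of $569, so operating at a loss of $245 is better by $324.

Profit = -$245 at q = 9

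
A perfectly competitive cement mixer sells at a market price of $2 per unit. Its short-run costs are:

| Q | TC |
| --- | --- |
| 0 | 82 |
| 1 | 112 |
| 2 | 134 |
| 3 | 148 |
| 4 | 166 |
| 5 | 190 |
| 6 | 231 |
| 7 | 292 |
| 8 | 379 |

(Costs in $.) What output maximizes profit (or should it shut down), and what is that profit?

Q = 0 (shut down); profit = -$82

Profit at each row (π = 2Q − TC): Q=0: -82; Q=1: -110; Q=2: -130; Q=3: -142; Q=4: -158; Q=5: -180; Q=6: -219; Q=7: -278; Q=8: -363.
Profit is highest at Q = 0. Equivalently, the lowest AVC in the table is 84/4 ≈ $21 at Q = 4, and P = $2 falls below it — price never covers variable cost, so the firm shuts down and loses only its fixed cost.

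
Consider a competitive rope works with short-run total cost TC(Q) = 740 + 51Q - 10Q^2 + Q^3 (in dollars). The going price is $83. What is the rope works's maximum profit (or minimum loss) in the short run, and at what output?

AVC = 51 - 10Q + Q^2 has its minimum $26 at Q = 5; price $83 clears that bar, so the firm operates.
MC = 51 - 20Q + 3Q^2. Setting P = MC and taking the root on the rising branch gives Q* = 8.
TR = 83·8 = 664. TC = 740 + 280 = 1020. Profit = 664 − 1020 = -$356.
Shutting down would mean losing the fixed cost of $740, so operating at a loss of $356 is better by $384.

Profit = -$356 at Q = 8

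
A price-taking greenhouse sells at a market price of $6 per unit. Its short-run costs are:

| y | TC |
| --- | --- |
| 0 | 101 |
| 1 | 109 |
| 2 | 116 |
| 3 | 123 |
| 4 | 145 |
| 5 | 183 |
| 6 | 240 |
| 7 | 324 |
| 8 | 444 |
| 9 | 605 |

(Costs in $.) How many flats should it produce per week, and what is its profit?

y = 0 (shut down); profit = -$101

Profit at each row (π = 6y − TC): y=0: -101; y=1: -103; y=2: -104; y=3: -105; y=4: -121; y=5: -153; y=6: -204; y=7: -282; y=8: -396; y=9: -551.
Profit is highest at y = 0. Equivalently, the lowest AVC in the table is 22/3 ≈ $7.33 at y = 3, and P = $6 falls below it — price never covers variable cost, so the firm shuts down and loses only its fixed cost.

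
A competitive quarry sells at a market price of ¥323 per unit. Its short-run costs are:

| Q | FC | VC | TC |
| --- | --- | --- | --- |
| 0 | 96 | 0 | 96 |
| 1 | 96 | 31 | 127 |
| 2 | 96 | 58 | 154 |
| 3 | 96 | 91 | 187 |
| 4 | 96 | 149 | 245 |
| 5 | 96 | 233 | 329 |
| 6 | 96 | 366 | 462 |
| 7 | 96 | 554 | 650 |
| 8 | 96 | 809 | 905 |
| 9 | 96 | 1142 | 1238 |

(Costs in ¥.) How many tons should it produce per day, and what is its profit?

Tabulate TR − TC: Q=0: -96; Q=1: 196; Q=2: 492; Q=3: 782; Q=4: 1047; Q=5: 1286; Q=6: 1476; Q=7: 1611; Q=8: 1679; Q=9: 1669.
Profit is maximized at Q = 8. AVC there is 809/8 = ¥101.12 ≤ P, so producing beats shutting down (which would give -¥96).

Q = 8; profit = ¥1679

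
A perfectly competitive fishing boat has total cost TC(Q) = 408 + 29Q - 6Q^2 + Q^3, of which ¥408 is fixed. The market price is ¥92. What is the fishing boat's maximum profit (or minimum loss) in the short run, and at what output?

Profit = -¥16 at Q = 7

AVC = 29 - 6Q + Q^2 has its minimum ¥20 at Q = 3; price ¥92 clears that bar, so the firm operates.
With MC = 29 - 12Q + 3Q^2, P = MC on the upward-sloping part at Q* = 7.
TR = 92·7 = 644. TC = 408 + 252 = 660. Profit = 644 − 660 = -¥16.
That loss of ¥16 beats the ¥408 the firm would lose by shutting down; producing recovers ¥392 of fixed cost.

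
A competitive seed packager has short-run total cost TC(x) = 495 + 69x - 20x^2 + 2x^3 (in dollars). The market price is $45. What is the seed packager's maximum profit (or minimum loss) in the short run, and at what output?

AVC = 69 - 20x + 2x^2 has its minimum $19 at x = 5; price $45 clears that bar, so the firm operates.
MC = 69 - 40x + 6x^2. Setting P = MC and taking the root on the rising branch gives x* = 6.
TR = 45·6 = 270. TC = 495 + 126 = 621. Profit = 270 − 621 = -$351.
Shutting down would mean losing the fixed cost of $495, so operating at a loss of $351 is better by $144.

Profit = -$351 at x = 6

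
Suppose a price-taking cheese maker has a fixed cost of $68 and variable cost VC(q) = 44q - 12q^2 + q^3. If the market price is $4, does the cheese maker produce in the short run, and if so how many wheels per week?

Shut down

Variable cost is VC = 44q - 12q^2 + q^3, so AVC = VC/q = 44 - 12q + q^2 and MC = dTC/dq = 44 - 24q + 3q^2.
AVC hits its minimum where MC = AVC, at q = 6, giving min AVC = 44 - 12·6 + 6^2 = $8.
P = $4 lies below min AVC = $8; no output level covers variable cost.
Best response: produce nothing and absorb the $68 fixed cost.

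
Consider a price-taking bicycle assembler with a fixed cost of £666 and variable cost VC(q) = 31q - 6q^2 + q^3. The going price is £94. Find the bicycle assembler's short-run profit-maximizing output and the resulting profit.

Profit = -£274 at q = 7

AVC = 31 - 6q + q^2 has its minimum £22 at q = 3; price £94 clears that bar, so the firm operates.
With MC = 31 - 12q + 3q^2, P = MC on the upward-sloping part at q* = 7.
TR = 94·7 = 658. TC = 666 + 266 = 932. Profit = 658 − 932 = -£274.
By producing, the firm covers all variable cost plus £392 of fixed cost; shutting down would lose the full £666.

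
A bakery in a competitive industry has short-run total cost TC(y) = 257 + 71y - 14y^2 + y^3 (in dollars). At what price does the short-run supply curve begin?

The shutdown price is the minimum of AVC. VC = 71y - 14y^2 + y^3, so AVC = 71 - 14y + y^2.
dAVC/dy = -14 + 2y = 0 gives y = 7. min AVC = 71 - 14·7 + 7^2 = 22.
So the shutdown price is $22.

$22 per unit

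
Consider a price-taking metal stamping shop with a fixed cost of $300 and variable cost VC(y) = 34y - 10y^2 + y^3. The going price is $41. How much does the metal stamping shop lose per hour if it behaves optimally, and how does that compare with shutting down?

Profit = -$104 at y = 7

AVC = 34 - 10y + y^2; min AVC = $9 at y = 5. Since P = $41 ≥ min AVC, the firm produces.
MC = 34 - 20y + 3y^2. Setting P = MC and taking the root on the rising branch gives y* = 7.
TR = 41·7 = 287. TC = 300 + 91 = 391. Profit = 287 − 391 = -$104.
By producing, the firm covers all variable cost plus $196 of fixed cost; shutting down would lose the full $300.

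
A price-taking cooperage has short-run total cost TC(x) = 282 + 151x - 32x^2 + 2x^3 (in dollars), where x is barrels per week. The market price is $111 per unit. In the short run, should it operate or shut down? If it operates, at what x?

Produce at x = 10

From TC, MC = TC'(x) = 151 - 64x + 6x^2 and AVC = VC/x = 151 - 32x + 2x^2.
AVC hits its minimum where MC = AVC, at x = 8, giving min AVC = 151 - 32·8 + 2·8^2 = $23.
Since P = $111 ≥ min AVC = $23, price covers variable cost and the firm should produce.
P = MC gives 40 - 64x + 6x^2 = 0, with roots 2/3 and 10. Take the larger (rising MC): x* = 10.
Check: AVC at x = 10 is $31 ≤ P, so revenue covers variable cost.
Profit = P·x − TC = 111·10 − 592 = $518.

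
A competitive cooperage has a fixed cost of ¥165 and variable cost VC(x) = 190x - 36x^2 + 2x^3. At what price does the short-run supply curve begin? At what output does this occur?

¥28 per unit, at x = 9

The firm shuts down when price falls below the minimum of average variable cost. AVC = VC/x = 190 - 36x + 2x^2.
At the minimum of AVC, MC = AVC. MC = 190 - 72x + 6x^2; setting MC = AVC gives 4x^2 - 36x = 0, so x = 9. min AVC = 28.
For P < ¥28 the firm produces nothing.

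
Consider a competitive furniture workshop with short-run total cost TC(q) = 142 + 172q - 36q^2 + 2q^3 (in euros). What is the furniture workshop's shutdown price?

The firm shuts down when price falls below the minimum of average variable cost. AVC = VC/q = 172 - 36q + 2q^2.
dAVC/dq = -36 + 4q = 0 gives q = 9. min AVC = 172 - 36·9 + 2·9^2 = 10.
The firm shuts down for any P below €10.

€10 per unit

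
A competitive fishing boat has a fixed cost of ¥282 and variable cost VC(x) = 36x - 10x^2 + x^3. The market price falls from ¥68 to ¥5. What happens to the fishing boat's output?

Output falls from 8 to 0 (the firm shuts down)

MC = 36 - 20x + 3x^2; the shutdown threshold is min AVC = ¥11 (at x = 5).
At P = ¥68 ≥ min AVC, set P = MC on the rising branch: x = 8.
At P = ¥5 < min AVC = ¥11, price no longer covers variable cost at any output, so the firm shuts down: x = 0.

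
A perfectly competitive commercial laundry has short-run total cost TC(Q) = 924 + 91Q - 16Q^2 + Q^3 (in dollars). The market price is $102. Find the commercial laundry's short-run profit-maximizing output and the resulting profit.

AVC = 91 - 16Q + Q^2; min AVC = $27 at Q = 8. Since P = $102 ≥ min AVC, the firm produces.
With MC = 91 - 32Q + 3Q^2, P = MC on the upward-sloping part at Q* = 11.
TR = 102·11 = 1122. TC = 924 + 396 = 1320. Profit = 1122 − 1320 = -$198.
By producing, the firm covers all variable cost plus $726 of fixed cost; shutting down would lose the full $924.

Profit = -$198 at Q = 11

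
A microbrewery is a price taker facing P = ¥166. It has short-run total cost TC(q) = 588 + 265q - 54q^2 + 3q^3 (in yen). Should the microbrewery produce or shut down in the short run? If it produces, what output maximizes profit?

From TC, MC = TC'(q) = 265 - 108q + 9q^2 and AVC = VC/q = 265 - 54q + 3q^2.
AVC hits its minimum where MC = AVC, at q = 9, giving min AVC = 265 - 54·9 + 3·9^2 = ¥22.
P = ¥166 exceeds min AVC = ¥22, so the firm stays open.
P = MC gives 99 - 108q + 9q^2 = 0, with roots 1 and 11. Take the larger (rising MC): q* = 11.
Check: AVC at q = 11 is ¥34 ≤ P, so revenue covers variable cost.
Profit = P·q − TC = 166·11 − 962 = ¥864.

Produce at q = 11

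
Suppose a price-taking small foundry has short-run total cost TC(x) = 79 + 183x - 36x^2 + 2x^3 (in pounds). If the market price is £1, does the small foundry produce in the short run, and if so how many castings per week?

Shut down

Variable cost is VC = 183x - 36x^2 + 2x^3, so AVC = VC/x = 183 - 36x + 2x^2 and MC = dTC/dx = 183 - 72x + 6x^2.
The AVC parabola has its vertex at x = 36/4 = 9, where AVC = 183 - 36·9 + 2·9^2 = £21.
With P < min AVC (£1 < £21), every unit sold adds to the loss.
Shutting down limits the loss to fixed cost, £79.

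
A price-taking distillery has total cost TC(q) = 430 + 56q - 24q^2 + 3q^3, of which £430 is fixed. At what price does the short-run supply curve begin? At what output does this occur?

The firm shuts down when price falls below the minimum of average variable cost. AVC = VC/q = 56 - 24q + 3q^2.
dAVC/dq = -24 + 6q = 0 gives q = 4. min AVC = 56 - 24·4 + 3·4^2 = 8.
For P < £8 the firm produces nothing.

£8 per unit, at q = 4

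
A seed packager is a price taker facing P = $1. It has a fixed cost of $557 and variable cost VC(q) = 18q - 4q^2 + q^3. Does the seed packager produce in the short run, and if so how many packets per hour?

From TC, MC = TC'(q) = 18 - 8q + 3q^2 and AVC = VC/q = 18 - 4q + q^2.
AVC hits its minimum where MC = AVC, at q = 2, giving min AVC = 18 - 4·2 + 2^2 = $14.
Since P = $1 < min AVC = $14, price fails to cover variable cost at any output.
Best response: produce nothing and absorb the $557 fixed cost.

Shut down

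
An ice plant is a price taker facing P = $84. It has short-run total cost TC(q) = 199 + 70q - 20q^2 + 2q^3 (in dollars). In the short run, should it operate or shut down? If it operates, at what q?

Strip out fixed cost: VC = 70q - 20q^2 + 2q^3. Then AVC = 70 - 20q + 2q^2 and MC = 70 - 40q + 6q^2.
AVC is minimized where dAVC/dq = -20 + 4q = 0, at q = 5; min AVC = 70 - 20·5 + 2·5^2 = $20.
Because $84 ≥ $20, revenue can cover variable cost; the firm operates.
Solving P = MC: -14 - 40q + 6q^2 = 0 ⇒ q = -1/3 or 7. On the upward-sloping branch, q* = 7.
Check: AVC at q = 7 is $28 ≤ P, so revenue covers variable cost.
Profit = P·q − TC = 84·7 − 395 = $193.

Produce at q = 7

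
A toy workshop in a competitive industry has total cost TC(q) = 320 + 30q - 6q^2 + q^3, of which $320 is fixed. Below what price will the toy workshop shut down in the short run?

$21 per unit

The firm shuts down when price falls below the minimum of average variable cost. AVC = VC/q = 30 - 6q + q^2.
At the minimum of AVC, MC = AVC. MC = 30 - 12q + 3q^2; setting MC = AVC gives 2q^2 - 6q = 0, so q = 3. min AVC = 21.
For P < $21 the firm produces nothing.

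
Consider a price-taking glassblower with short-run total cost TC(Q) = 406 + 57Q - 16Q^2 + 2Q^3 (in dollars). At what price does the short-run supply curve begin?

The firm shuts down when price falls below the minimum of average variable cost. AVC = VC/Q = 57 - 16Q + 2Q^2.
At the minimum of AVC, MC = AVC. MC = 57 - 32Q + 6Q^2; setting MC = AVC gives 4Q^2 - 16Q = 0, so Q = 4. min AVC = 25.
The firm shuts down for any P below $25.

$25 per unit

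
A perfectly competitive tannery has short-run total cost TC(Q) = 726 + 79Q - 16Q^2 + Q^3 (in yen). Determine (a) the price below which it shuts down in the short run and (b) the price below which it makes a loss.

Shutdown price = ¥15; break-even price = ¥90

Shutdown price = min AVC. AVC = 79 - 16Q + Q^2, with vertex at Q = 8 and minimum ¥15.
ATC = 726/Q + 79 - 16Q + Q^2. Setting dATC/dQ = −726/Q^2 − 16 + 2Q = 0 gives Q = 11 (since 2·11^3 − 16·11^2 = 726).
min ATC = 726/11 + 79 − 16·11 + 11^2 = ¥90. That is the break-even price.
For ¥15 ≤ P < ¥90 the firm produces at a loss; below ¥15 it shuts down.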